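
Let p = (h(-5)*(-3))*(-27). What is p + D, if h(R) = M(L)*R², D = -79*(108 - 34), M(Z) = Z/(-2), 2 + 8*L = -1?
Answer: -87461/16 ≈ -5466.3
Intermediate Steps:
L = -3/8 (L = -¼ + (⅛)*(-1) = -¼ - ⅛ = -3/8 ≈ -0.37500)
M(Z) = -Z/2 (M(Z) = Z*(-½) = -Z/2)
D = -5846 (D = -79*74 = -5846)
h(R) = 3*R²/16 (h(R) = (-½*(-3/8))*R² = 3*R²/16)
p = 6075/16 (p = (((3/16)*(-5)²)*(-3))*(-27) = (((3/16)*25)*(-3))*(-27) = ((75/16)*(-3))*(-27) = -225/16*(-27) = 6075/16 ≈ 379.69)
p + D = 6075/16 - 5846 = -87461/16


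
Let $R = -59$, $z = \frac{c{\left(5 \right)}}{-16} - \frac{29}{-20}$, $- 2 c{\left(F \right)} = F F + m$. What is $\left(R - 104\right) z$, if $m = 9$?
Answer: $- \frac{32763}{80} \approx -409.54$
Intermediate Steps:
$c{\left(F \right)} = - \frac{9}{2} - \frac{F^{2}}{2}$ ($c{\left(F \right)} = - \frac{F F + 9}{2} = - \frac{F^{2} + 9}{2} = - \frac{9 + F^{2}}{2} = - \frac{9}{2} - \frac{F^{2}}{2}$)
$z = \frac{201}{80}$ ($z = \frac{- \frac{9}{2} - \frac{5^{2}}{2}}{-16} - \frac{29}{-20} = \left(- \frac{9}{2} - \frac{25}{2}\right) \left(- \frac{1}{16}\right) - - \frac{29}{20} = \left(- \frac{9}{2} - \frac{25}{2}\right) \left(- \frac{1}{16}\right) + \frac{29}{20} = \left(-17\right) \left(- \frac{1}{16}\right) + \frac{29}{20} = \frac{17}{16} + \frac{29}{20} = \frac{201}{80} \approx 2.5125$)
$\left(R - 104\right) z = \left(-59 - 104\right) \frac{201}{80} = \left(-163\right) \frac{201}{80} = - \frac{32763}{80}$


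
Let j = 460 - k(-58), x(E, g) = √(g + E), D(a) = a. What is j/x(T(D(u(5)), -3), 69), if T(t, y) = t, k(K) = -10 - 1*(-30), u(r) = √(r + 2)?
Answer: 440/√(69 + √7) ≈ 51.983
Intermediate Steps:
u(r) = √(2 + r)
k(K) = 20 (k(K) = -10 + 30 = 20)
x(E, g) = √(E + g)
j = 440 (j = 460 - 1*20 = 460 - 20 = 440)
j/x(T(D(u(5)), -3), 69) = 440/(√(√(2 + 5) + 69)) = 440/(√(√7 + 69)) = 440/(√(69 + √7)) = 440/√(69 + √7)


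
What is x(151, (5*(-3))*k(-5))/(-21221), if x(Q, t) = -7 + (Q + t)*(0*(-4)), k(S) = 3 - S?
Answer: 7/21221 ≈ 0.00032986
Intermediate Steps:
x(Q, t) = -7 (x(Q, t) = -7 + (Q + t)*0 = -7 + 0 = -7)
x(151, (5*(-3))*k(-5))/(-21221) = -7/(-21221) = -7*(-1/21221) = 7/21221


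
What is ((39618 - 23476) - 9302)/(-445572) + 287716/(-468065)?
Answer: -280768714/445633885 ≈ -0.63004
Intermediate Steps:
((39618 - 23476) - 9302)/(-445572) + 287716/(-468065) = (16142 - 9302)*(-1/445572) + 287716*(-1/468065) = 6840*(-1/445572) - 22132/36005 = -190/12377 - 22132/36005 = -280768714/445633885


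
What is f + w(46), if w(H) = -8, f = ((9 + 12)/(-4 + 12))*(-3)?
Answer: -127/8 ≈ -15.875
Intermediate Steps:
f = -63/8 (f = (21/8)*(-3) = -63/8 ≈ -7.8750)
f + w(46) = -63/8 - 8 = -127/8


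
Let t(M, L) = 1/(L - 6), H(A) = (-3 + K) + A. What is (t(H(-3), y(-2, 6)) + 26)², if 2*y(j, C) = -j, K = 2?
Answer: 16641/25 ≈ 665.64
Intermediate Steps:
y(j, C) = -j/2 (y(j, C) = (-j)/2 = -j/2)
H(A) = -1 + A (H(A) = (-3 + 2) + A = -1 + A)
t(M, L) = 1/(-6 + L)
(t(H(-3), y(-2, 6)) + 26)² = (1/(-6 - ½*(-2)) + 26)² = (1/(-6 + 1) + 26)² = (1/(-5) + 26)² = (-⅕ + 26)² = (129/5)² = 16641/25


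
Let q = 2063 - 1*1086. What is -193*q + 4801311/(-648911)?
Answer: -122364108382/648911 ≈ -1.8857e+5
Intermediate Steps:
q = 977 (q = 2063 - 1086 = 977)
-193*q + 4801311/(-648911) = -193*977 + 4801311/(-648911) = -188561 + 4801311*(-1/648911) = -188561 - 4801311/648911 = -122364108382/648911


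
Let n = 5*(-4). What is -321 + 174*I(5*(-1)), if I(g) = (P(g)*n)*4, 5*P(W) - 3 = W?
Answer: 5247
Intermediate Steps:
P(W) = 3/5 + W/5
n = -20
I(g) = -48 - 16*g (I(g) = ((3/5 + g/5)*(-20))*4 = (-12 - 4*g)*4 = -48 - 16*g)
-321 + 174*I(5*(-1)) = -321 + 174*(-48 - 80*(-1)) = -321 + 174*(-48 - 16*(-5)) = -321 + 174*(-48 + 80) = -321 + 174*32 = -321 + 5568 = 5247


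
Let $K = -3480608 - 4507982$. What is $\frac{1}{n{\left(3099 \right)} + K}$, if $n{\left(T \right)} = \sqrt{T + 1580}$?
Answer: $- \frac{7988590}{63817570183421} - \frac{\sqrt{4679}}{63817570183421} \approx -1.2518 \cdot 10^{-7}$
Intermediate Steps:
$K = -7988590$ ($K = -3480608 - 4507982 = -7988590$)
$n{\left(T \right)} = \sqrt{1580 + T}$
$\frac{1}{n{\left(3099 \right)} + K} = \frac{1}{\sqrt{1580 + 3099} - 7988590} = \frac{1}{\sqrt{4679} - 7988590} = \frac{1}{-7988590 + \sqrt{4679}}$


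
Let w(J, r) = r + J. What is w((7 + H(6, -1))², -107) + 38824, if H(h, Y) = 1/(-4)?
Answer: 620201/16 ≈ 38763.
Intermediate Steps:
H(h, Y) = -¼
w(J, r) = J + r
w((7 + H(6, -1))², -107) + 38824 = ((7 - ¼)² - 107) + 38824 = ((27/4)² - 107) + 38824 = (729/16 - 107) + 38824 = -983/16 + 38824 = 620201/16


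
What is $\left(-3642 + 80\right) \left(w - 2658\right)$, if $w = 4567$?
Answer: $-6799858$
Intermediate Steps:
$\left(-3642 + 80\right) \left(w - 2658\right) = \left(-3642 + 80\right) \left(4567 - 2658\right) = \left(-3562\right) 1909 = -6799858$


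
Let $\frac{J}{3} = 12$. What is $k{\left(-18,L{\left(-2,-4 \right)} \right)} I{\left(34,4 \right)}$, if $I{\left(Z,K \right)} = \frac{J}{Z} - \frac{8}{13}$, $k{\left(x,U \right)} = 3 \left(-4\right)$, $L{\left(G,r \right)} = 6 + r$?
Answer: $- \frac{1176}{221} \approx -5.3213$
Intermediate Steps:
$J = 36$ ($J = 3 \cdot 12 = 36$)
$k{\left(x,U \right)} = -12$
$I{\left(Z,K \right)} = - \frac{8}{13} + \frac{36}{Z}$ ($I{\left(Z,K \right)} = \frac{36}{Z} - \frac{8}{13} = - \frac{8}{13} + \frac{36}{Z}$)
$k{\left(-18,L{\left(-2,-4 \right)} \right)} I{\left(34,4 \right)} = - 12 \left(- \frac{8}{13} + \frac{36}{34}\right) = - 12 \left(- \frac{8}{13} + 36 \cdot \frac{1}{34}\right) = - 12 \left(- \frac{8}{13} + \frac{18}{17}\right) = \left(-12\right) \frac{98}{221} = - \frac{1176}{221}$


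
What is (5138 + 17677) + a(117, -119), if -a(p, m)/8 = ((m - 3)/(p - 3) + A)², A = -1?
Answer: 74014543/3249 ≈ 22781.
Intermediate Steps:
a(p, m) = -8*(-1 + (-3 + m)/(-3 + p))² (a(p, m) = -8*((m - 3)/(p - 3) - 1)² = -8*((-3 + m)/(-3 + p) - 1)² = -8*(-1 + (-3 + m)/(-3 + p))²)
(5138 + 17677) + a(117, -119) = (5138 + 17677) - 8*(-119 - 1*117)²/(-3 + 117)² = 22815 - 8*(-119 - 117)²/114² = 22815 - 8*1/12996*(-236)² = 22815 - 8*1/12996*55696 = 22815 - 111392/3249 = 74014543/3249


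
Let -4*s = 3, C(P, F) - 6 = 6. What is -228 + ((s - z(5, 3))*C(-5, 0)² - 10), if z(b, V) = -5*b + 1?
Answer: 3110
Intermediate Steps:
C(P, F) = 12 (C(P, F) = 6 + 6 = 12)
s = -¾ (s = -¼*3 = -¾ ≈ -0.75000)
z(b, V) = 1 - 5*b
-228 + ((s - z(5, 3))*C(-5, 0)² - 10) = -228 + ((-¾ - (1 - 5*5))*12² - 10) = -228 + ((-¾ - (1 - 25))*144 - 10) = -228 + ((-¾ - 1*(-24))*144 - 10) = -228 + ((-¾ + 24)*144 - 10) = -228 + ((93/4)*144 - 10) = -228 + (3348 - 10) = -228 + 3338 = 3110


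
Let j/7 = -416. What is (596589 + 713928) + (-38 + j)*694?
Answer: -736783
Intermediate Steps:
j = -2912 (j = 7*(-416) = -2912)
(596589 + 713928) + (-38 + j)*694 = (596589 + 713928) + (-38 - 2912)*694 = 1310517 - 2950*694 = 1310517 - 2047300 = -736783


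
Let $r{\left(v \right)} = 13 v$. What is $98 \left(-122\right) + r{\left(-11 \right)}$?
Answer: $-12099$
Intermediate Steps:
$98 \left(-122\right) + r{\left(-11 \right)} = 98 \left(-122\right) + 13 \left(-11\right) = -11956 - 143 = -12099$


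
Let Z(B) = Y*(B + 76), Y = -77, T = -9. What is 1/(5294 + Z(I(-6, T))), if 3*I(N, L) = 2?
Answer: -3/1828 ≈ -0.0016411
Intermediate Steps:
I(N, L) = ⅔ (I(N, L) = (⅓)*2 = ⅔)
Z(B) = -5852 - 77*B (Z(B) = -77*(B + 76) = -77*(76 + B) = -5852 - 77*B)
1/(5294 + Z(I(-6, T))) = 1/(5294 + (-5852 - 77*⅔)) = 1/(5294 + (-5852 - 154/3)) = 1/(5294 - 17710/3) = 1/(-1828/3) = -3/1828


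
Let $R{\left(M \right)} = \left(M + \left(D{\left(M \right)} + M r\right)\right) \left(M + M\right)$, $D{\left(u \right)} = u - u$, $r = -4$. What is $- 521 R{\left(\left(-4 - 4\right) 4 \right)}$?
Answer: $3201024$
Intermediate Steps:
$D{\left(u \right)} = 0$
$R{\left(M \right)} = - 6 M^{2}$ ($R{\left(M \right)} = \left(M + \left(0 + M \left(-4\right)\right)\right) \left(M + M\right) = \left(M + \left(0 - 4 M\right)\right) 2 M = \left(M - 4 M\right) 2 M = - 3 M 2 M = - 6 M^{2}$)
$- 521 R{\left(\left(-4 - 4\right) 4 \right)} = - 521 \left(- 6 \left(\left(-4 - 4\right) 4\right)^{2}\right) = - 521 \left(- 6 \left(\left(-8\right) 4\right)^{2}\right) = - 521 \left(- 6 \left(-32\right)^{2}\right) = - 521 \left(\left(-6\right) 1024\right) = \left(-521\right) \left(-6144\right) = 3201024$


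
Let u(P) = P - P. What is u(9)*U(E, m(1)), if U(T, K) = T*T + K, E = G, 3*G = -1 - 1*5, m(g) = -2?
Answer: 0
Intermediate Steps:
G = -2 (G = (-1 - 1*5)/3 = (-1 - 5)/3 = (1/3)*(-6) = -2)
E = -2
U(T, K) = K + T**2 (U(T, K) = T**2 + K = K + T**2)
u(P) = 0
u(9)*U(E, m(1)) = 0*(-2 + (-2)**2) = 0*(-2 + 4) = 0*2 = 0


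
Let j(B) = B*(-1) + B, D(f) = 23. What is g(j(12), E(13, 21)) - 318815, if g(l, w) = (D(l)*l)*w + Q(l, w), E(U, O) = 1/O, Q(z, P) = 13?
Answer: -318802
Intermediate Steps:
j(B) = 0 (j(B) = -B + B = 0)
g(l, w) = 13 + 23*l*w (g(l, w) = (23*l)*w + 13 = 23*l*w + 13 = 13 + 23*l*w)
g(j(12), E(13, 21)) - 318815 = (13 + 23*0/21) - 318815 = (13 + 23*0*(1/21)) - 318815 = (13 + 0) - 318815 = 13 - 318815 = -318802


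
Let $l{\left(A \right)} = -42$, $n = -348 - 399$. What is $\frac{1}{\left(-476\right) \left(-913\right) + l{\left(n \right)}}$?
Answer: $\frac{1}{434546} \approx 2.3013 \cdot 10^{-6}$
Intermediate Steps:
$n = -747$ ($n = -348 - 399 = -747$)
$\frac{1}{\left(-476\right) \left(-913\right) + l{\left(n \right)}} = \frac{1}{\left(-476\right) \left(-913\right) - 42} = \frac{1}{434588 - 42} = \frac{1}{434546}$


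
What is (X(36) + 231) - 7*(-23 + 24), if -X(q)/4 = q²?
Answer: -4960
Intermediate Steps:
X(q) = -4*q²
(X(36) + 231) - 7*(-23 + 24) = (-4*36² + 231) - 7*(-23 + 24) = (-4*1296 + 231) - 7*1 = (-5184 + 231) - 7 = -4953 - 7 = -4960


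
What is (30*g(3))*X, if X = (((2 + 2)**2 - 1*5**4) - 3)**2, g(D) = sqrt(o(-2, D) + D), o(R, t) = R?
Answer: 11236320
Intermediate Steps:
g(D) = sqrt(-2 + D)
X = 374544 (X = ((4**2 - 1*625) - 3)**2 = ((16 - 625) - 3)**2 = (-609 - 3)**2 = (-612)**2 = 374544)
(30*g(3))*X = (30*sqrt(-2 + 3))*374544 = (30*sqrt(1))*374544 = (30*1)*374544 = 30*374544 = 11236320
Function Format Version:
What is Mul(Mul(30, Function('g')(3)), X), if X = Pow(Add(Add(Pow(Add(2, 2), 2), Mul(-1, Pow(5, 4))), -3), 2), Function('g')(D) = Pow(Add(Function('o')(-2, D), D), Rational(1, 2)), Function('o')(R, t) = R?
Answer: 11236320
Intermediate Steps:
Function('g')(D) = Pow(Add(-2, D), Rational(1, 2))
X = 374544 (X = Pow(Add(Add(Pow(4, 2), Mul(-1, 625)), -3), 2) = Pow(Add(Add(16, -625), -3), 2) = Pow(Add(-609, -3), 2) = Pow(-612, 2) = 374544)
Mul(Mul(30, Function('g')(3)), X) = Mul(Mul(30, Pow(Add(-2, 3), Rational(1, 2))), 374544) = Mul(Mul(30, Pow(1, Rational(1, 2))), 374544) = Mul(Mul(30, 1), 374544) = Mul(30, 374544) = 11236320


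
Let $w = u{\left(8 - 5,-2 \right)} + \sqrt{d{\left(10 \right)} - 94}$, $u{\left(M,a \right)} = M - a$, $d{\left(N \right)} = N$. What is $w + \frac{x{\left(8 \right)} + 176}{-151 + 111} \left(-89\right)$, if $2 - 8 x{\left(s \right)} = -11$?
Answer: $\frac{128069}{320} + 2 i \sqrt{21} \approx 400.22 + 9.1651 i$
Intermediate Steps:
$x{\left(s \right)} = \frac{13}{8}$ ($x{\left(s \right)} = \frac{1}{4} - - \frac{11}{8} = \frac{1}{4} + \frac{11}{8} = \frac{13}{8}$)
$w = 5 + 2 i \sqrt{21}$ ($w = \left(\left(8 - 5\right) - -2\right) + \sqrt{10 - 94} = \left(\left(8 - 5\right) + 2\right) + \sqrt{-84} = \left(3 + 2\right) + 2 i \sqrt{21} = 5 + 2 i \sqrt{21} \approx 5.0 + 9.1651 i$)
$w + \frac{x{\left(8 \right)} + 176}{-151 + 111} \left(-89\right) = \left(5 + 2 i \sqrt{21}\right) + \frac{\frac{13}{8} + 176}{-151 + 111} \left(-89\right) = \left(5 + 2 i \sqrt{21}\right) + \frac{1421}{8 \left(-40\right)} \left(-89\right) = \left(5 + 2 i \sqrt{21}\right) + \frac{1421}{8} \left(- \frac{1}{40}\right) \left(-89\right) = \left(5 + 2 i \sqrt{21}\right) - - \frac{126469}{320} = \left(5 + 2 i \sqrt{21}\right) + \frac{126469}{320} = \frac{128069}{320} + 2 i \sqrt{21}$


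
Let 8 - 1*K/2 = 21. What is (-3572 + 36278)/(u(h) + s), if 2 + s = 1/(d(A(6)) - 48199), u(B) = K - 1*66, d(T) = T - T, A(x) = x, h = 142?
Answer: -1576396494/4530707 ≈ -347.94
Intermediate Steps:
K = -26 (K = 16 - 2*21 = 16 - 42 = -26)
d(T) = 0
u(B) = -92 (u(B) = -26 - 1*66 = -26 - 66 = -92)
s = -96399/48199 (s = -2 + 1/(0 - 48199) = -2 + 1/(-48199) = -2 - 1/48199 = -96399/48199 ≈ -2.0000)
(-3572 + 36278)/(u(h) + s) = (-3572 + 36278)/(-92 - 96399/48199) = 32706/(-4530707/48199) = 32706*(-48199/4530707) = -1576396494/4530707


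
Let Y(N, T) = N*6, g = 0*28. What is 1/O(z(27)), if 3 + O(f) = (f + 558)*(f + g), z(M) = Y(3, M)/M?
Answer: 9/3325 ≈ 0.0027068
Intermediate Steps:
g = 0
Y(N, T) = 6*N
z(M) = 18/M (z(M) = (6*3)/M = 18/M)
O(f) = -3 + f*(558 + f) (O(f) = -3 + (f + 558)*(f + 0) = -3 + (558 + f)*f = -3 + f*(558 + f))
1/O(z(27)) = 1/(-3 + (18/27)² + 558*(18/27)) = 1/(-3 + (18*(1/27))² + 558*(18*(1/27))) = 1/(-3 + (⅔)² + 558*(⅔)) = 1/(-3 + 4/9 + 372) = 1/(3325/9) = 9/3325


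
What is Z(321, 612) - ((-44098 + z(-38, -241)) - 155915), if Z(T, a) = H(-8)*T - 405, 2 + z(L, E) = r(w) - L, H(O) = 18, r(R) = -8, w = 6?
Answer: 205358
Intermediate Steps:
z(L, E) = -10 - L (z(L, E) = -2 + (-8 - L) = -10 - L)
Z(T, a) = -405 + 18*T (Z(T, a) = 18*T - 405 = -405 + 18*T)
Z(321, 612) - ((-44098 + z(-38, -241)) - 155915) = (-405 + 18*321) - ((-44098 + (-10 - 1*(-38))) - 155915) = (-405 + 5778) - ((-44098 + (-10 + 38)) - 155915) = 5373 - ((-44098 + 28) - 155915) = 5373 - (-44070 - 155915) = 5373 - 1*(-199985) = 5373 + 199985 = 205358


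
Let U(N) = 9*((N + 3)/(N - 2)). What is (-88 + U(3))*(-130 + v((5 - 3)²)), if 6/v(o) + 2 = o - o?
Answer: 4522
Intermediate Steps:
v(o) = -3 (v(o) = 6/(-2 + (o - o)) = 6/(-2 + 0) = 6/(-2) = 6*(-½) = -3)
U(N) = 9*(3 + N)/(-2 + N) (U(N) = 9*((3 + N)/(-2 + N)) = 9*(3 + N)/(-2 + N))
(-88 + U(3))*(-130 + v((5 - 3)²)) = (-88 + 9*(3 + 3)/(-2 + 3))*(-130 - 3) = (-88 + 9*6/1)*(-133) = (-88 + 9*1*6)*(-133) = (-88 + 54)*(-133) = -34*(-133) = 4522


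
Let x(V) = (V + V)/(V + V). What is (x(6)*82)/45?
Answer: 82/45 ≈ 1.8222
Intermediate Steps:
x(V) = 1 (x(V) = (2*V)/((2*V)) = (2*V)*(1/(2*V)) = 1)
(x(6)*82)/45 = (1*82)/45 = 82*(1/45) = 82/45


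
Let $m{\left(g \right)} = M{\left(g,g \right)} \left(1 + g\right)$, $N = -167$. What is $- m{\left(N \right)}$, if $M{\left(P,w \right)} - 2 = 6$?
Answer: $1328$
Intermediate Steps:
$M{\left(P,w \right)} = 8$ ($M{\left(P,w \right)} = 2 + 6 = 8$)
$m{\left(g \right)} = 8 + 8 g$ ($m{\left(g \right)} = 8 \left(1 + g\right) = 8 + 8 g$)
$- m{\left(N \right)} = - (8 + 8 \left(-167\right)) = - (8 - 1336) = \left(-1\right) \left(-1328\right) = 1328$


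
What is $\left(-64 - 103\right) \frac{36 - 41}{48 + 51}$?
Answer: $\frac{835}{99} \approx 8.4343$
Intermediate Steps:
$\left(-64 - 103\right) \frac{36 - 41}{48 + 51} = - 167 \left(- \frac{5}{99}\right) = - 167 \left(\left(-5\right) \frac{1}{99}\right) = \left(-167\right) \left(- \frac{5}{99}\right) = \frac{835}{99}$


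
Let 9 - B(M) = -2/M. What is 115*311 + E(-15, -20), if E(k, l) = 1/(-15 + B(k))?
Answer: 3290365/92 ≈ 35765.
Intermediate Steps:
B(M) = 9 + 2/M (B(M) = 9 - (-2)/M = 9 + 2/M)
E(k, l) = 1/(-6 + 2/k) (E(k, l) = 1/(-15 + (9 + 2/k)) = 1/(-6 + 2/k))
115*311 + E(-15, -20) = 115*311 + (½)*(-15)/(1 - 3*(-15)) = 35765 + (½)*(-15)/(1 + 45) = 35765 + (½)*(-15)/46 = 35765 + (½)*(-15)*(1/46) = 35765 - 15/92 = 3290365/92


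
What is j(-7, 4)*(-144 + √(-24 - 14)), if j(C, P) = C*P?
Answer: 4032 - 28*I*√38 ≈ 4032.0 - 172.6*I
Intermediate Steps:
j(-7, 4)*(-144 + √(-24 - 14)) = (-7*4)*(-144 + √(-24 - 14)) = -28*(-144 + √(-38)) = -28*(-144 + I*√38) = 4032 - 28*I*√38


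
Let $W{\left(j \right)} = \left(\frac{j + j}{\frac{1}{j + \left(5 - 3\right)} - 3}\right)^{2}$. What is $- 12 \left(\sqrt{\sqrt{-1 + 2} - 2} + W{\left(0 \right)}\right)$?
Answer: $- 12 i \approx - 12.0 i$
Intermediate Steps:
$W{\left(j \right)} = \frac{4 j^{2}}{\left(-3 + \frac{1}{2 + j}\right)^{2}}$ ($W{\left(j \right)} = \left(\frac{2 j}{\frac{1}{j + 2} - 3}\right)^{2} = \left(\frac{2 j}{\frac{1}{2 + j} - 3}\right)^{2} = \left(\frac{2 j}{-3 + \frac{1}{2 + j}}\right)^{2} = \frac{4 j^{2}}{\left(-3 + \frac{1}{2 + j}\right)^{2}}$)
$- 12 \left(\sqrt{\sqrt{-1 + 2} - 2} + W{\left(0 \right)}\right) = - 12 \left(\sqrt{\sqrt{-1 + 2} - 2} + \frac{4 \cdot 0^{2} \left(2 + 0\right)^{2}}{\left(5 + 3 \cdot 0\right)^{2}}\right) = - 12 \left(\sqrt{\sqrt{1} - 2} + 4 \cdot 0 \cdot 2^{2} \frac{1}{\left(5 + 0\right)^{2}}\right) = - 12 \left(\sqrt{1 - 2} + 4 \cdot 0 \cdot 4 \cdot \frac{1}{25}\right) = - 12 \left(\sqrt{-1} + 4 \cdot 0 \cdot 4 \cdot \frac{1}{25}\right) = - 12 \left(i + 0\right) = - 12 i$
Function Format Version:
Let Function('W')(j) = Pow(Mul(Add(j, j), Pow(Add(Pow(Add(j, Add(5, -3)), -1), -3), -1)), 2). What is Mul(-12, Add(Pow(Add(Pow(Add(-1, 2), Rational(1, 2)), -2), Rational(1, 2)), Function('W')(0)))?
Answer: Mul(-12, I) ≈ Mul(-12.000, I)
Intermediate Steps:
Function('W')(j) = Mul(4, Pow(j, 2), Pow(Add(-3, Pow(Add(2, j), -1)), -2)) (Function('W')(j) = Pow(Mul(Mul(2, j), Pow(Add(Pow(Add(j, 2), -1), -3), -1)), 2) = Pow(Mul(Mul(2, j), Pow(Add(Pow(Add(2, j), -1), -3), -1)), 2) = Pow(Mul(Mul(2, j), Pow(Add(-3, Pow(Add(2, j), -1)), -1)), 2) = Pow(Mul(2, j, Pow(Add(-3, Pow(Add(2, j), -1)), -1)), 2) = Mul(4, Pow(j, 2), Pow(Add(-3, Pow(Add(2, j), -1)), -2)))
Mul(-12, Add(Pow(Add(Pow(Add(-1, 2), Rational(1, 2)), -2), Rational(1, 2)), Function('W')(0))) = Mul(-12, Add(Pow(Add(Pow(Add(-1, 2), Rational(1, 2)), -2), Rational(1, 2)), Mul(4, Pow(0, 2), Pow(Add(2, 0), 2), Pow(Add(5, Mul(3, 0)), -2)))) = Mul(-12, Add(Pow(Add(Pow(1, Rational(1, 2)), -2), Rational(1, 2)), Mul(4, 0, Pow(2, 2), Pow(Add(5, 0), -2)))) = Mul(-12, Add(Pow(Add(1, -2), Rational(1, 2)), Mul(4, 0, 4, Pow(5, -2)))) = Mul(-12, Add(Pow(-1, Rational(1, 2)), Mul(4, 0, 4, Rational(1, 25)))) = Mul(-12, Add(I, 0)) = Mul(-12, I)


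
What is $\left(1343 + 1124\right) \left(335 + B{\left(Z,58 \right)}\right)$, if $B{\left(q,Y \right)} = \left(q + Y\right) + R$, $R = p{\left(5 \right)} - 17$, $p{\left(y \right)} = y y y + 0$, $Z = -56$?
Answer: $1097815$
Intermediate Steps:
$p{\left(y \right)} = y^{3}$ ($p{\left(y \right)} = y y^{2} + 0 = y^{3} + 0 = y^{3}$)
$R = 108$ ($R = 5^{3} - 17 = 125 - 17 = 108$)
$B{\left(q,Y \right)} = 108 + Y + q$ ($B{\left(q,Y \right)} = \left(q + Y\right) + 108 = \left(Y + q\right) + 108 = 108 + Y + q$)
$\left(1343 + 1124\right) \left(335 + B{\left(Z,58 \right)}\right) = \left(1343 + 1124\right) \left(335 + \left(108 + 58 - 56\right)\right) = 2467 \left(335 + 110\right) = 2467 \cdot 445 = 1097815$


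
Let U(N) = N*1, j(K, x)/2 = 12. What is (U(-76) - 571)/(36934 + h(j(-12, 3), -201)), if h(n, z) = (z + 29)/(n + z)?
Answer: -114519/6537490 ≈ -0.017517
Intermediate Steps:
j(K, x) = 24 (j(K, x) = 2*12 = 24)
U(N) = N
h(n, z) = (29 + z)/(n + z)
(U(-76) - 571)/(36934 + h(j(-12, 3), -201)) = (-76 - 571)/(36934 + (29 - 201)/(24 - 201)) = -647/(36934 - 172/(-177)) = -647/(36934 - 1/177*(-172)) = -647/(36934 + 172/177) = -647/6537490/177 = -647*177/6537490 = -114519/6537490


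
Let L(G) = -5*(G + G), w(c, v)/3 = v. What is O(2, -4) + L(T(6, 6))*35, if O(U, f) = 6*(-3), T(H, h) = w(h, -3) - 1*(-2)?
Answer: 2432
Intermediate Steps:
w(c, v) = 3*v
T(H, h) = -7 (T(H, h) = 3*(-3) - 1*(-2) = -9 + 2 = -7)
O(U, f) = -18
L(G) = -10*G
O(2, -4) + L(T(6, 6))*35 = -18 - 10*(-7)*35 = -18 + 70*35 = -18 + 2450 = 2432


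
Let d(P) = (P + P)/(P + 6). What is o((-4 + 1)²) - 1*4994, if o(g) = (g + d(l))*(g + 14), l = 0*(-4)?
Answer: -4787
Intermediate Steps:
l = 0
d(P) = 2*P/(6 + P) (d(P) = (2*P)/(6 + P) = 2*P/(6 + P))
o(g) = g*(14 + g) (o(g) = (g + 2*0/(6 + 0))*(g + 14) = (g + 2*0/6)*(14 + g) = (g + 2*0*(⅙))*(14 + g) = (g + 0)*(14 + g) = g*(14 + g))
o((-4 + 1)²) - 1*4994 = (-4 + 1)²*(14 + (-4 + 1)²) - 1*4994 = (-3)²*(14 + (-3)²) - 4994 = 9*(14 + 9) - 4994 = 9*23 - 4994 = 207 - 4994 = -4787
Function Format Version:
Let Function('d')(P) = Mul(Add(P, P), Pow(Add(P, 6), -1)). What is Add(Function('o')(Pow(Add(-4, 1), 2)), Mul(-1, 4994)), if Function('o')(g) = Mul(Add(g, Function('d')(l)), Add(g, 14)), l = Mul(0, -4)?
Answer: -4787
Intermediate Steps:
l = 0
Function('d')(P) = Mul(2, P, Pow(Add(6, P), -1)) (Function('d')(P) = Mul(Mul(2, P), Pow(Add(6, P), -1)) = Mul(2, P, Pow(Add(6, P), -1)))
Function('o')(g) = Mul(g, Add(14, g)) (Function('o')(g) = Mul(Add(g, Mul(2, 0, Pow(Add(6, 0), -1))), Add(g, 14)) = Mul(Add(g, Mul(2, 0, Pow(6, -1))), Add(14, g)) = Mul(Add(g, Mul(2, 0, Rational(1, 6))), Add(14, g)) = Mul(Add(g, 0), Add(14, g)) = Mul(g, Add(14, g)))
Add(Function('o')(Pow(Add(-4, 1), 2)), Mul(-1, 4994)) = Add(Mul(Pow(Add(-4, 1), 2), Add(14, Pow(Add(-4, 1), 2))), Mul(-1, 4994)) = Add(Mul(Pow(-3, 2), Add(14, Pow(-3, 2))), -4994) = Add(Mul(9, Add(14, 9)), -4994) = Add(Mul(9, 23), -4994) = Add(207, -4994) = -4787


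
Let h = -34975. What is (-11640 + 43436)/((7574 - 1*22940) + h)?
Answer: -31796/50341 ≈ -0.63161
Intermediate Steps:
(-11640 + 43436)/((7574 - 1*22940) + h) = (-11640 + 43436)/((7574 - 1*22940) - 34975) = 31796/((7574 - 22940) - 34975) = 31796/(-15366 - 34975) = 31796/(-50341) = 31796*(-1/50341) = -31796/50341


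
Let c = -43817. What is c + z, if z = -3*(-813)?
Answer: -41378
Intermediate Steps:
z = 2439
c + z = -43817 + 2439 = -41378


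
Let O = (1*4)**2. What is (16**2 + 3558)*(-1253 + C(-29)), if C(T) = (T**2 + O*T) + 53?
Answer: -3138922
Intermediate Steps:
O = 16 (O = 4**2 = 16)
C(T) = 53 + T**2 + 16*T (C(T) = (T**2 + 16*T) + 53 = 53 + T**2 + 16*T)
(16**2 + 3558)*(-1253 + C(-29)) = (16**2 + 3558)*(-1253 + (53 + (-29)**2 + 16*(-29))) = (256 + 3558)*(-1253 + (53 + 841 - 464)) = 3814*(-1253 + 430) = 3814*(-823) = -3138922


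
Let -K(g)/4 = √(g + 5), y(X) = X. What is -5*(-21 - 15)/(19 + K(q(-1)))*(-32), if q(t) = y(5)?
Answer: -36480/67 - 7680*√10/67 ≈ -906.96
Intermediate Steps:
q(t) = 5
K(g) = -4*√(5 + g) (K(g) = -4*√(g + 5) = -4*√(5 + g))
-5*(-21 - 15)/(19 + K(q(-1)))*(-32) = -5*(-21 - 15)/(19 - 4*√(5 + 5))*(-32) = -(-180)/(19 - 4*√10)*(-32) = (180/(19 - 4*√10))*(-32) = -5760/(19 - 4*√10)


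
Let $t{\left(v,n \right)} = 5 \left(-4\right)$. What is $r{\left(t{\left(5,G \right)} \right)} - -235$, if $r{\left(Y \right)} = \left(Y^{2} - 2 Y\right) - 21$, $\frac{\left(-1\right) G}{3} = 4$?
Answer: $654$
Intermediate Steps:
$G = -12$ ($G = \left(-3\right) 4 = -12$)
$t{\left(v,n \right)} = -20$
$r{\left(Y \right)} = -21 + Y^{2} - 2 Y$
$r{\left(t{\left(5,G \right)} \right)} - -235 = \left(-21 + \left(-20\right)^{2} - -40\right) - -235 = \left(-21 + 400 + 40\right) + 235 = 419 + 235 = 654$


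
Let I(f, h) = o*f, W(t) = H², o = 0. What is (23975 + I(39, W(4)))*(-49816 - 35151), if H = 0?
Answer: -2037083825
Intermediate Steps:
W(t) = 0 (W(t) = 0² = 0)
I(f, h) = 0 (I(f, h) = 0*f = 0)
(23975 + I(39, W(4)))*(-49816 - 35151) = (23975 + 0)*(-49816 - 35151) = 23975*(-84967) = -2037083825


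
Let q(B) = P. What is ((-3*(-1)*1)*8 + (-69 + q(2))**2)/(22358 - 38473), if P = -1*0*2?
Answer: -87/293 ≈ -0.29693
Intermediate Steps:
P = 0 (P = 0*2 = 0)
q(B) = 0
((-3*(-1)*1)*8 + (-69 + q(2))**2)/(22358 - 38473) = ((-3*(-1)*1)*8 + (-69 + 0)**2)/(22358 - 38473) = ((3*1)*8 + (-69)**2)/(-16115) = (3*8 + 4761)*(-1/16115) = (24 + 4761)*(-1/16115) = 4785*(-1/16115) = -87/293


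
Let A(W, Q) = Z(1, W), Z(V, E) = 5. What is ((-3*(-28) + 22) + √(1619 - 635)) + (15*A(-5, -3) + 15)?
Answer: 196 + 2*√246 ≈ 227.37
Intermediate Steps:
A(W, Q) = 5
((-3*(-28) + 22) + √(1619 - 635)) + (15*A(-5, -3) + 15) = ((-3*(-28) + 22) + √(1619 - 635)) + (15*5 + 15) = ((84 + 22) + √984) + (75 + 15) = (106 + 2*√246) + 90 = 196 + 2*√246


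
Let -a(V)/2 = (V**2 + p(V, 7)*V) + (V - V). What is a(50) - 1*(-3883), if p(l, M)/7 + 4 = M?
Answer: -3217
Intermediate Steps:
p(l, M) = -28 + 7*M
a(V) = -42*V - 2*V**2 (a(V) = -2*((V**2 + (-28 + 7*7)*V) + (V - V)) = -2*((V**2 + (-28 + 49)*V) + 0) = -2*((V**2 + 21*V) + 0) = -2*(V**2 + 21*V) = -42*V - 2*V**2)
a(50) - 1*(-3883) = -2*50*(21 + 50) - 1*(-3883) = -2*50*71 + 3883 = -7100 + 3883 = -3217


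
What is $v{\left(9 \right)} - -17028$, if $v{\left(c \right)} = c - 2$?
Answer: $17035$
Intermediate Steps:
$v{\left(c \right)} = -2 + c$ ($v{\left(c \right)} = c - 2 = -2 + c$)
$v{\left(9 \right)} - -17028 = \left(-2 + 9\right) - -17028 = 7 + 17028 = 17035$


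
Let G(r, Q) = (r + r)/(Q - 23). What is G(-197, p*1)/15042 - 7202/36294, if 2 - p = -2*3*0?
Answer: -8190878/41538483 ≈ -0.19719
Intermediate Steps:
p = 2 (p = 2 - (-2*3)*0 = 2 - (-6)*0 = 2 - 1*0 = 2 + 0 = 2)
G(r, Q) = 2*r/(-23 + Q) (G(r, Q) = (2*r)/(-23 + Q) = 2*r/(-23 + Q))
G(-197, p*1)/15042 - 7202/36294 = (2*(-197)/(-23 + 2*1))/15042 - 7202/36294 = (2*(-197)/(-23 + 2))*(1/15042) - 7202*1/36294 = (2*(-197)/(-21))*(1/15042) - 3601/18147 = (2*(-197)*(-1/21))*(1/15042) - 3601/18147 = (394/21)*(1/15042) - 3601/18147 = 197/157941 - 3601/18147 = -8190878/41538483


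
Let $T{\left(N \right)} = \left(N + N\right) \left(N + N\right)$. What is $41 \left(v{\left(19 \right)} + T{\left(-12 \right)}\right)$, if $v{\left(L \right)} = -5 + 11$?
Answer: $23862$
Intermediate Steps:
$T{\left(N \right)} = 4 N^{2}$ ($T{\left(N \right)} = 2 N 2 N = 4 N^{2}$)
$v{\left(L \right)} = 6$
$41 \left(v{\left(19 \right)} + T{\left(-12 \right)}\right) = 41 \left(6 + 4 \left(-12\right)^{2}\right) = 41 \left(6 + 4 \cdot 144\right) = 41 \left(6 + 576\right) = 41 \cdot 582 = 23862$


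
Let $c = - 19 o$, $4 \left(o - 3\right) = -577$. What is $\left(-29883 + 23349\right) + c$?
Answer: $- \frac{15401}{4} \approx -3850.3$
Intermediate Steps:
$o = - \frac{565}{4}$ ($o = 3 + \frac{1}{4} \left(-577\right) = 3 - \frac{577}{4} = - \frac{565}{4} \approx -141.25$)
$c = \frac{10735}{4}$ ($c = \left(-19\right) \left(- \frac{565}{4}\right) = \frac{10735}{4} \approx 2683.8$)
$\left(-29883 + 23349\right) + c = \left(-29883 + 23349\right) + \frac{10735}{4} = -6534 + \frac{10735}{4} = - \frac{15401}{4}$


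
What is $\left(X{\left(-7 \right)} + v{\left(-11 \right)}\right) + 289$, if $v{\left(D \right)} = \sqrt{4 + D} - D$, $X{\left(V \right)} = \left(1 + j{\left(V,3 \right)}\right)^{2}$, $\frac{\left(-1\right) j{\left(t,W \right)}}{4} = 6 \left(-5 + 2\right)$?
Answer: $5629 + i \sqrt{7} \approx 5629.0 + 2.6458 i$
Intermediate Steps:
$j{\left(t,W \right)} = 72$ ($j{\left(t,W \right)} = - 4 \cdot 6 \left(-5 + 2\right) = - 4 \cdot 6 \left(-3\right) = \left(-4\right) \left(-18\right) = 72$)
$X{\left(V \right)} = 5329$ ($X{\left(V \right)} = \left(1 + 72\right)^{2} = 73^{2} = 5329$)
$\left(X{\left(-7 \right)} + v{\left(-11 \right)}\right) + 289 = \left(5329 + \left(\sqrt{4 - 11} - -11\right)\right) + 289 = \left(5329 + \left(\sqrt{-7} + 11\right)\right) + 289 = \left(5329 + \left(i \sqrt{7} + 11\right)\right) + 289 = \left(5329 + \left(11 + i \sqrt{7}\right)\right) + 289 = \left(5340 + i \sqrt{7}\right) + 289 = 5629 + i \sqrt{7}$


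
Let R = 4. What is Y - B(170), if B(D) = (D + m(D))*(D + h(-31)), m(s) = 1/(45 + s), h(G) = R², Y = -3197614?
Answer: -694285496/215 ≈ -3.2292e+6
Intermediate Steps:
h(G) = 16 (h(G) = 4² = 16)
B(D) = (16 + D)*(D + 1/(45 + D)) (B(D) = (D + 1/(45 + D))*(D + 16) = (D + 1/(45 + D))*(16 + D) = (16 + D)*(D + 1/(45 + D)))
Y - B(170) = -3197614 - (16 + 170 + 170*(16 + 170)*(45 + 170))/(45 + 170) = -3197614 - (16 + 170 + 170*186*215)/215 = -3197614 - (16 + 170 + 6798300)/215 = -3197614 - 6798486/215 = -694285496/215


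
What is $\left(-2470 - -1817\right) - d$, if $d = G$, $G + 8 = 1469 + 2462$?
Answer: $-4576$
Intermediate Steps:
$G = 3923$ ($G = -8 + \left(1469 + 2462\right) = -8 + 3931 = 3923$)
$d = 3923$
$\left(-2470 - -1817\right) - d = \left(-2470 - -1817\right) - 3923 = \left(-2470 + 1817\right) - 3923 = -653 - 3923 = -4576$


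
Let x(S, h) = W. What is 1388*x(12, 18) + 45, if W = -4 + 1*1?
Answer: -4119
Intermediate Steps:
W = -3 (W = -4 + 1 = -3)
x(S, h) = -3
1388*x(12, 18) + 45 = 1388*(-3) + 45 = -4164 + 45 = -4119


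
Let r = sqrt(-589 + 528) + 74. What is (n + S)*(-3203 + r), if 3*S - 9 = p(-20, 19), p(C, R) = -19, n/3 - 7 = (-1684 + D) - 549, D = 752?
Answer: 13846868 - 13276*I*sqrt(61)/3 ≈ 1.3847e+7 - 34563.0*I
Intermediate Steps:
n = -4422 (n = 21 + 3*((-1684 + 752) - 549) = 21 + 3*(-932 - 549) = 21 + 3*(-1481) = 21 - 4443 = -4422)
S = -10/3 (S = 3 + (1/3)*(-19) = 3 - 19/3 = -10/3 ≈ -3.3333)
r = 74 + I*sqrt(61) (r = sqrt(-61) + 74 = I*sqrt(61) + 74 = 74 + I*sqrt(61) ≈ 74.0 + 7.8102*I)
(n + S)*(-3203 + r) = (-4422 - 10/3)*(-3203 + (74 + I*sqrt(61))) = -13276*(-3129 + I*sqrt(61))/3 = 13846868 - 13276*I*sqrt(61)/3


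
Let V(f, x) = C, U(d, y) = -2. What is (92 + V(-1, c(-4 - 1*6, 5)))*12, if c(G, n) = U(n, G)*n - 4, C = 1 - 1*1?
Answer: 1104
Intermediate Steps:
C = 0 (C = 1 - 1 = 0)
c(G, n) = -4 - 2*n (c(G, n) = -2*n - 4 = -4 - 2*n)
V(f, x) = 0
(92 + V(-1, c(-4 - 1*6, 5)))*12 = (92 + 0)*12 = 92*12 = 1104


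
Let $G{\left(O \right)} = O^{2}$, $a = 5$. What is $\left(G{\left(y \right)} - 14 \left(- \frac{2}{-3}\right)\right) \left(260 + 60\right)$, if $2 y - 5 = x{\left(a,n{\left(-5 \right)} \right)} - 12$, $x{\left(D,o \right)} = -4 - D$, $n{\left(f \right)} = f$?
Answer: $\frac{52480}{3} \approx 17493.0$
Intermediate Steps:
$y = -8$ ($y = \frac{5}{2} + \frac{\left(-4 - 5\right) - 12}{2} = \frac{5}{2} + \frac{-9 - 12}{2} = \frac{5}{2} + \frac{1}{2} \left(-21\right) = \frac{5}{2} - \frac{21}{2} = -8$)
$\left(G{\left(y \right)} - 14 \left(- \frac{2}{-3}\right)\right) \left(260 + 60\right) = \left(\left(-8\right)^{2} - 14 \left(- \frac{2}{-3}\right)\right) \left(260 + 60\right) = \left(64 - 14 \left(\left(-2\right) \left(- \frac{1}{3}\right)\right)\right) 320 = \left(64 - \frac{28}{3}\right) 320 = \frac{164}{3} \cdot 320 = \frac{52480}{3}$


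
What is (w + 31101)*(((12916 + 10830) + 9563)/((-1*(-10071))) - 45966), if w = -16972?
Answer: -726686302637/1119 ≈ -6.4941e+8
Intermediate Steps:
(w + 31101)*(((12916 + 10830) + 9563)/((-1*(-10071))) - 45966) = (-16972 + 31101)*(((12916 + 10830) + 9563)/((-1*(-10071))) - 45966) = 14129*((23746 + 9563)/10071 - 45966) = 14129*(33309*(1/10071) - 45966) = 14129*(3701/1119 - 45966) = 14129*(-51432253/1119) = -726686302637/1119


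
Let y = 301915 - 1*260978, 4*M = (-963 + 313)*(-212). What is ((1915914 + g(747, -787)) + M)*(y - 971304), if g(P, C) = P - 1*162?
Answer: -1815098568283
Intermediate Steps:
M = 34450 (M = ((-963 + 313)*(-212))/4 = (-650*(-212))/4 = (¼)*137800 = 34450)
y = 40937 (y = 301915 - 260978 = 40937)
g(P, C) = -162 + P (g(P, C) = P - 162 = -162 + P)
((1915914 + g(747, -787)) + M)*(y - 971304) = ((1915914 + (-162 + 747)) + 34450)*(40937 - 971304) = ((1915914 + 585) + 34450)*(-930367) = (1916499 + 34450)*(-930367) = 1950949*(-930367) = -1815098568283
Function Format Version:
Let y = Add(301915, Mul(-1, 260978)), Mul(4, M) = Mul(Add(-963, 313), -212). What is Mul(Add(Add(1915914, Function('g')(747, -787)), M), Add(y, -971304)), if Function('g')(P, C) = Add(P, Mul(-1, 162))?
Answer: -1815098568283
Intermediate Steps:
M = 34450 (M = Mul(Rational(1, 4), Mul(Add(-963, 313), -212)) = Mul(Rational(1, 4), Mul(-650, -212)) = Mul(Rational(1, 4), 137800) = 34450)
y = 40937 (y = Add(301915, -260978) = 40937)
Function('g')(P, C) = Add(-162, P) (Function('g')(P, C) = Add(P, -162) = Add(-162, P))
Mul(Add(Add(1915914, Function('g')(747, -787)), M), Add(y, -971304)) = Mul(Add(Add(1915914, Add(-162, 747)), 34450), Add(40937, -971304)) = Mul(Add(Add(1915914, 585), 34450), -930367) = Mul(Add(1916499, 34450), -930367) = Mul(1950949, -930367) = -1815098568283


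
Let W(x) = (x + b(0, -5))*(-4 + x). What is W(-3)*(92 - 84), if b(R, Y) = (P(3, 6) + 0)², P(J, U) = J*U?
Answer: -17976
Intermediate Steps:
b(R, Y) = 324 (b(R, Y) = (3*6 + 0)² = (18 + 0)² = 18² = 324)
W(x) = (-4 + x)*(324 + x) (W(x) = (x + 324)*(-4 + x) = (324 + x)*(-4 + x) = (-4 + x)*(324 + x))
W(-3)*(92 - 84) = (-1296 + (-3)² + 320*(-3))*(92 - 84) = (-1296 + 9 - 960)*8 = -2247*8 = -17976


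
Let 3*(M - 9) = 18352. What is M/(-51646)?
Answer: -18379/154938 ≈ -0.11862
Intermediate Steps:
M = 18379/3 (M = 9 + (1/3)*18352 = 9 + 18352/3 = 18379/3 ≈ 6126.3)
M/(-51646) = (18379/3)/(-51646) = (18379/3)*(-1/51646) = -18379/154938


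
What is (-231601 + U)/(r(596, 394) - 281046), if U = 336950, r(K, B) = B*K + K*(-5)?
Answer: -105349/49202 ≈ -2.1412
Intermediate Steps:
r(K, B) = -5*K + B*K (r(K, B) = B*K - 5*K = -5*K + B*K)
(-231601 + U)/(r(596, 394) - 281046) = (-231601 + 336950)/(596*(-5 + 394) - 281046) = 105349/(596*389 - 281046) = 105349/(231844 - 281046) = 105349/(-49202) = 105349*(-1/49202) = -105349/49202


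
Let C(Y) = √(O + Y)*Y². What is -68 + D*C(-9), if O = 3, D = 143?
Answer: -68 + 11583*I*√6 ≈ -68.0 + 28372.0*I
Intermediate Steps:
C(Y) = Y²*√(3 + Y) (C(Y) = √(3 + Y)*Y² = Y²*√(3 + Y))
-68 + D*C(-9) = -68 + 143*((-9)²*√(3 - 9)) = -68 + 143*(81*√(-6)) = -68 + 143*(81*(I*√6)) = -68 + 143*(81*I*√6) = -68 + 11583*I*√6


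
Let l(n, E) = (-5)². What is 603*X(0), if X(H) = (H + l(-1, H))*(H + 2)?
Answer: 30150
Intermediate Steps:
l(n, E) = 25
X(H) = (2 + H)*(25 + H) (X(H) = (H + 25)*(H + 2) = (25 + H)*(2 + H) = (2 + H)*(25 + H))
603*X(0) = 603*(50 + 0² + 27*0) = 603*(50 + 0 + 0) = 603*50 = 30150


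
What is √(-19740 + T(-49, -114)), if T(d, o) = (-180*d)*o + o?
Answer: 3*I*√113926 ≈ 1012.6*I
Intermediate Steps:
T(d, o) = o - 180*d*o (T(d, o) = -180*d*o + o = o - 180*d*o)
√(-19740 + T(-49, -114)) = √(-19740 - 114*(1 - 180*(-49))) = √(-19740 - 114*(1 + 8820)) = √(-19740 - 114*8821) = √(-19740 - 1005594) = √(-1025334) = 3*I*√113926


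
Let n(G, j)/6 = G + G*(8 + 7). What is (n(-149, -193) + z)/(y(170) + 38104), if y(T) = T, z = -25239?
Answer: -13181/12758 ≈ -1.0332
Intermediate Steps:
n(G, j) = 96*G (n(G, j) = 6*(G + G*(8 + 7)) = 6*(G + G*15) = 6*(G + 15*G) = 6*(16*G) = 96*G)
(n(-149, -193) + z)/(y(170) + 38104) = (96*(-149) - 25239)/(170 + 38104) = (-14304 - 25239)/38274 = -39543*1/38274 = -13181/12758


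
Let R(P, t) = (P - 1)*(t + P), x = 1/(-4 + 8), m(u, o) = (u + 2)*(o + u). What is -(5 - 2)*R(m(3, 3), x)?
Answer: -10527/4 ≈ -2631.8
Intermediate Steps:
m(u, o) = (2 + u)*(o + u)
x = ¼ (x = 1/4 = ¼ ≈ 0.25000)
R(P, t) = (-1 + P)*(P + t)
-(5 - 2)*R(m(3, 3), x) = -(5 - 2)*((3² + 2*3 + 2*3 + 3*3)² - (3² + 2*3 + 2*3 + 3*3) - 1*¼ + (3² + 2*3 + 2*3 + 3*3)*(¼)) = -3*((9 + 6 + 6 + 9)² - (9 + 6 + 6 + 9) - ¼ + (9 + 6 + 6 + 9)*(¼)) = -3*(30² - 1*30 - ¼ + 30*(¼)) = -3*(900 - 30 - ¼ + 15/2) = -3*3509/4 = -1*10527/4 = -10527/4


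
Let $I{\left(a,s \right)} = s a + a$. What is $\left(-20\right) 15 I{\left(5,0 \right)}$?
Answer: $-1500$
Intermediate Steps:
$I{\left(a,s \right)} = a + a s$ ($I{\left(a,s \right)} = a s + a = a + a s$)
$\left(-20\right) 15 I{\left(5,0 \right)} = \left(-20\right) 15 \cdot 5 \left(1 + 0\right) = - 300 \cdot 5 \cdot 1 = \left(-300\right) 5 = -1500$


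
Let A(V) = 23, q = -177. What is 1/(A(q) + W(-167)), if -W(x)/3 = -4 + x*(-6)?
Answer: -1/2971 ≈ -0.00033659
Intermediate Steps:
W(x) = 12 + 18*x (W(x) = -3*(-4 + x*(-6)) = -3*(-4 - 6*x) = 12 + 18*x)
1/(A(q) + W(-167)) = 1/(23 + (12 + 18*(-167))) = 1/(23 + (12 - 3006)) = 1/(23 - 2994) = 1/(-2971) = -1/2971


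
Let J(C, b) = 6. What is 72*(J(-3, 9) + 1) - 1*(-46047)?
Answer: 46551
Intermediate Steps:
72*(J(-3, 9) + 1) - 1*(-46047) = 72*(6 + 1) - 1*(-46047) = 72*7 + 46047 = 504 + 46047 = 46551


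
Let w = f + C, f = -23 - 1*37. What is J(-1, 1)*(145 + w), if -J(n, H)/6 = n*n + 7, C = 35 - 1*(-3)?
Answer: -5904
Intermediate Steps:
f = -60 (f = -23 - 37 = -60)
C = 38 (C = 35 + 3 = 38)
J(n, H) = -42 - 6*n² (J(n, H) = -6*(n*n + 7) = -6*(n² + 7) = -6*(7 + n²) = -42 - 6*n²)
w = -22 (w = -60 + 38 = -22)
J(-1, 1)*(145 + w) = (-42 - 6*(-1)²)*(145 - 22) = (-42 - 6*1)*123 = (-42 - 6)*123 = -48*123 = -5904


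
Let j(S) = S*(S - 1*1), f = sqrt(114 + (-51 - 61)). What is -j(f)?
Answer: -2 + sqrt(2) ≈ -0.58579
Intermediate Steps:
f = sqrt(2) (f = sqrt(114 - 112) = sqrt(2) ≈ 1.4142)
j(S) = S*(-1 + S) (j(S) = S*(S - 1) = S*(-1 + S))
-j(f) = -sqrt(2)*(-1 + sqrt(2))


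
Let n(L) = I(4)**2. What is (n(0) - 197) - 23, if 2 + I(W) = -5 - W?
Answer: -99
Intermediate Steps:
I(W) = -7 - W (I(W) = -2 + (-5 - W) = -7 - W)
n(L) = 121 (n(L) = (-7 - 1*4)**2 = (-7 - 4)**2 = (-11)**2 = 121)
(n(0) - 197) - 23 = (121 - 197) - 23 = -76 - 23 = -99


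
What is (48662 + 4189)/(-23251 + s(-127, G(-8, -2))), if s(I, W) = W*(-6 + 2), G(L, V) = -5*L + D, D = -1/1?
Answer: -52851/23407 ≈ -2.2579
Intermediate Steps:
D = -1 (D = -1*1 = -1)
G(L, V) = -1 - 5*L (G(L, V) = -5*L - 1 = -1 - 5*L)
s(I, W) = -4*W (s(I, W) = W*(-4) = -4*W)
(48662 + 4189)/(-23251 + s(-127, G(-8, -2))) = (48662 + 4189)/(-23251 - 4*(-1 - 5*(-8))) = 52851/(-23251 - 4*(-1 + 40)) = 52851/(-23251 - 4*39) = 52851/(-23251 - 156) = 52851/(-23407) = 52851*(-1/23407) = -52851/23407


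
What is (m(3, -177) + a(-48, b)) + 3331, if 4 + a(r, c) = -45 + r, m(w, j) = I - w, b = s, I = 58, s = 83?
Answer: 3289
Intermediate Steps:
b = 83
m(w, j) = 58 - w
a(r, c) = -49 + r (a(r, c) = -4 + (-45 + r) = -49 + r)
(m(3, -177) + a(-48, b)) + 3331 = ((58 - 1*3) + (-49 - 48)) + 3331 = ((58 - 3) - 97) + 3331 = (55 - 97) + 3331 = -42 + 3331 = 3289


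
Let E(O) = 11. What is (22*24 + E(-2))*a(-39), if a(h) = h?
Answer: -21021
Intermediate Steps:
(22*24 + E(-2))*a(-39) = (22*24 + 11)*(-39) = (528 + 11)*(-39) = 539*(-39) = -21021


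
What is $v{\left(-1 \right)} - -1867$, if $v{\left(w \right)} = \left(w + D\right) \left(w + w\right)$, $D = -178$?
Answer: $2225$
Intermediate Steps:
$v{\left(w \right)} = 2 w \left(-178 + w\right)$ ($v{\left(w \right)} = \left(w - 178\right) \left(w + w\right) = \left(-178 + w\right) 2 w = 2 w \left(-178 + w\right)$)
$v{\left(-1 \right)} - -1867 = 2 \left(-1\right) \left(-178 - 1\right) - -1867 = 2 \left(-1\right) \left(-179\right) + 1867 = 358 + 1867 = 2225$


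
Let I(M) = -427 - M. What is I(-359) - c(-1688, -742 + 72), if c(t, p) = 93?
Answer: -161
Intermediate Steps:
I(-359) - c(-1688, -742 + 72) = (-427 - 1*(-359)) - 1*93 = (-427 + 359) - 93 = -68 - 93 = -161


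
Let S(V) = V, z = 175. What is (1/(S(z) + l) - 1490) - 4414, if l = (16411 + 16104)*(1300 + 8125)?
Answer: -1809304711199/306454050 ≈ -5904.0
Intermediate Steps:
l = 306453875 (l = 32515*9425 = 306453875)
(1/(S(z) + l) - 1490) - 4414 = (1/(175 + 306453875) - 1490) - 4414 = (1/306454050 - 1490) - 4414 = -456616534499/306454050 - 4414 = -1809304711199/306454050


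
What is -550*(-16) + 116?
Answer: 8916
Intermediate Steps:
-550*(-16) + 116 = -110*(-80) + 116 = 8800 + 116 = 8916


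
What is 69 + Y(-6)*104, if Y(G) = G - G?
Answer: 69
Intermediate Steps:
Y(G) = 0
69 + Y(-6)*104 = 69 + 0*104 = 69 + 0 = 69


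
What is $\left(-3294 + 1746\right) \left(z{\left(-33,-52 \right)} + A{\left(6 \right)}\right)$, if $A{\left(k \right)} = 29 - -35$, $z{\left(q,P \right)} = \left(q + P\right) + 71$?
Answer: $-77400$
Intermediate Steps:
$z{\left(q,P \right)} = 71 + P + q$ ($z{\left(q,P \right)} = \left(P + q\right) + 71 = 71 + P + q$)
$A{\left(k \right)} = 64$ ($A{\left(k \right)} = 29 + 35 = 64$)
$\left(-3294 + 1746\right) \left(z{\left(-33,-52 \right)} + A{\left(6 \right)}\right) = \left(-3294 + 1746\right) \left(\left(71 - 52 - 33\right) + 64\right) = - 1548 \left(-14 + 64\right) = \left(-1548\right) 50 = -77400$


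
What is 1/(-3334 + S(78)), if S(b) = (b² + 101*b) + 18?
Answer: 1/10646 ≈ 9.3932e-5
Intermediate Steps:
S(b) = 18 + b² + 101*b
1/(-3334 + S(78)) = 1/(-3334 + (18 + 78² + 101*78)) = 1/(-3334 + (18 + 6084 + 7878)) = 1/(-3334 + 13980) = 1/10646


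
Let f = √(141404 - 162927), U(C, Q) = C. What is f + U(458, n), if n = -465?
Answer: 458 + I*√21523 ≈ 458.0 + 146.71*I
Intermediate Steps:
f = I*√21523 (f = √(-21523) = I*√21523 ≈ 146.71*I)
f + U(458, n) = I*√21523 + 458 = 458 + I*√21523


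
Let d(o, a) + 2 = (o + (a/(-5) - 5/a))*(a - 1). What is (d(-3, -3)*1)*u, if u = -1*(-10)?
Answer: 28/3 ≈ 9.3333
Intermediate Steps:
d(o, a) = -2 + (-1 + a)*(o - 5/a - a/5) (d(o, a) = -2 + (o + (a/(-5) - 5/a))*(a - 1) = -2 + (o + (a*(-⅕) - 5/a))*(-1 + a) = -2 + (o + (-a/5 - 5/a))*(-1 + a) = -2 + (o + (-5/a - a/5))*(-1 + a) = -2 + (o - 5/a - a/5)*(-1 + a) = -2 + (-1 + a)*(o - 5/a - a/5))
u = 10
(d(-3, -3)*1)*u = ((-7 - 1*(-3) + 5/(-3) - ⅕*(-3)² + (⅕)*(-3) - 3*(-3))*1)*10 = ((-7 + 3 + 5*(-⅓) - ⅕*9 - ⅗ + 9)*1)*10 = ((-7 + 3 - 5/3 - 9/5 - ⅗ + 9)*1)*10 = ((14/15)*1)*10 = (14/15)*10 = 28/3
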